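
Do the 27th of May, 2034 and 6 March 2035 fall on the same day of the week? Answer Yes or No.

From May 27, 2034 to Mar 6, 2035 is 283 days.
283 mod 7 = 3, so they are different weekdays.
(May 27, 2034 is a Saturday; Mar 6, 2035 is a Tuesday.)

No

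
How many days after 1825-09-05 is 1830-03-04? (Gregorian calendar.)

Sep 5, 1825 → Sep 5, 1826: 365 days.
Sep 5, 1826 → Sep 5, 1827: 365 days.
Sep 5, 1827 → Sep 5, 1828: 366 days (Feb 29, 1828 is in that span).
Sep 5, 1828 → Sep 5, 1829: 365 days.
Sep 5, 1829 → Oct 5, 1829: 30 days (September has 30).
Oct 5, 1829 → Nov 5, 1829: 31 days (October has 31).
Nov 5, 1829 → Dec 5, 1829: 30 days (November has 30).
Dec 5, 1829 → Jan 5, 1830: 31 days (December has 31).
Jan 5, 1830 → Feb 5, 1830: 31 days (January has 31).
Feb 5, 1830 → Mar 4, 1830: 27 days.
Total: 1641 days.

1641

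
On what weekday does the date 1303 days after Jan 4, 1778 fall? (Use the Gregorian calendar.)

Jan 4, 1778 is a Sunday.
1303 mod 7 = 1, so 1303 days after a Sunday is Sunday + 1 = Monday.

Monday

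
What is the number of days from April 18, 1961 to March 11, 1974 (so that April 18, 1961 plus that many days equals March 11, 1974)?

Apr 18, 1961 → Apr 18, 1962: 365 days.
Apr 18, 1962 → Apr 18, 1963: 365 days.
Apr 18, 1963 → Apr 18, 1964: 366 days (Feb 29, 1964 is in that span).
Apr 18, 1964 → Apr 18, 1965: 365 days.
Apr 18, 1965 → Apr 18, 1966: 365 days.
Apr 18, 1966 → Apr 18, 1967: 365 days.
Apr 18, 1967 → Apr 18, 1968: 366 days (Feb 29, 1968 is in that span).
Apr 18, 1968 → Apr 18, 1969: 365 days.
Apr 18, 1969 → Apr 18, 1970: 365 days.
Apr 18, 1970 → Apr 18, 1971: 365 days.
Apr 18, 1971 → Apr 18, 1972: 366 days (Feb 29, 1972 is in that span).
Apr 18, 1972 → Apr 18, 1973: 365 days.
Apr 18, 1973 → May 18, 1973: 30 days (April has 30).
May 18, 1973 → Jun 18, 1973: 31 days (May has 31).
Jun 18, 1973 → Jul 18, 1973: 30 days (June has 30).
Jul 18, 1973 → Aug 18, 1973: 31 days (July has 31).
Aug 18, 1973 → Sep 18, 1973: 31 days (August has 31).
Sep 18, 1973 → Oct 18, 1973: 30 days (September has 30).
Oct 18, 1973 → Nov 18, 1973: 31 days (October has 31).
Nov 18, 1973 → Dec 18, 1973: 30 days (November has 30).
Dec 18, 1973 → Jan 18, 1974: 31 days (December has 31).
Jan 18, 1974 → Feb 18, 1974: 31 days (January has 31).
Feb 18, 1974 → Mar 11, 1974: 21 days.
Total: 4710 days.

4710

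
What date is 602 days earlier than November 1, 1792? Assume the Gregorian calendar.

−366 (one year; includes Feb 29, 1792) → Nov 1, 1791 (236 left).
−1 → Oct 31, 1791 (end of Oct, 31 days; 235 left).
−31 → Sep 30, 1791 (end of Sep, 30 days; 204 left).
−30 → Aug 31, 1791 (end of Aug, 31 days; 174 left).
−31 → Jul 31, 1791 (end of Jul, 31 days; 143 left).
−31 → Jun 30, 1791 (end of Jun, 30 days; 112 left).
−30 → May 31, 1791 (end of May, 31 days; 82 left).
−31 → Apr 30, 1791 (end of Apr, 30 days; 51 left).
−30 → Mar 31, 1791 (end of Mar, 31 days; 21 left).
−21 → Mar 10, 1791.

March 10, 1791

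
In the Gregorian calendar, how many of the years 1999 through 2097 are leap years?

25

Multiples of 4 in [1999,2097]: 25.
Of those, multiples of 100: 1 (not leap unless ÷400).
Multiples of 400: 1.
Leap years = 25 − 1 + 1 = 25.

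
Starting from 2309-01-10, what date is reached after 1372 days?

+365 (one year) → Jan 10, 2310 (1007 left).
+365 (one year) → Jan 10, 2311 (642 left).
+365 (one year) → Jan 10, 2312 (277 left).
Jan has 31 days: +22 → Feb 1, 2312 (255 left).
Feb has 29 days: +29 → Mar 1, 2312 (226 left).
Mar has 31 days: +31 → Apr 1, 2312 (195 left).
Apr has 30 days: +30 → May 1, 2312 (165 left).
May has 31 days: +31 → Jun 1, 2312 (134 left).
Jun has 30 days: +30 → Jul 1, 2312 (104 left).
Jul has 31 days: +31 → Aug 1, 2312 (73 left).
Aug has 31 days: +31 → Sep 1, 2312 (42 left).
Sep has 30 days: +30 → Oct 1, 2312 (12 left).
+12 → Oct 13, 2312.

October 13, 2312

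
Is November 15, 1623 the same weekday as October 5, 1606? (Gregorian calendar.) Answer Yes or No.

No

From Oct 5, 1606 to Nov 15, 1623 is 6250 days.
6250 mod 7 = 6, so they are different weekdays.
(Oct 5, 1606 is a Thursday; Nov 15, 1623 is a Wednesday.)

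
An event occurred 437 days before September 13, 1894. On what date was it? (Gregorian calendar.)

−365 (one year) → Sep 13, 1893 (72 left).
−13 → Aug 31, 1893 (end of Aug, 31 days; 59 left).
−31 → Jul 31, 1893 (end of Jul, 31 days; 28 left).
−28 → Jul 3, 1893.

July 3, 1893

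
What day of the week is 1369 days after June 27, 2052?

Monday

First find the weekday of Jun 27, 2052. Doomsday rule: the anchor day for the 2000s is Tuesday. For year 52: 52÷12 = 4 r 4, and 4÷4 = 1, so 4+4+1 = 9.
Tuesday + 9 ≡ Thursday — that's 2052's doomsday.
In June the doomsday date is Jun 6.
Jun 27 is 21 days after Jun 6; 21 mod 7 = 0, so Thursday + 0 = Thursday.
1369 mod 7 = 4, so 1369 days after a Thursday is Thursday + 4 = Monday.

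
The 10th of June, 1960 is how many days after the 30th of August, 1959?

Aug 30, 1959 → Sep 30, 1959: 31 days (August has 31).
Sep 30, 1959 → Oct 30, 1959: 30 days (September has 30).
Oct 30, 1959 → Nov 30, 1959: 31 days (October has 31).
Nov 30, 1959 → Dec 30, 1959: 30 days (November has 30).
Dec 30, 1959 → Jan 30, 1960: 31 days (December has 31).
Jan 30, 1960 → Feb 29, 1960: 30 days (January has 31).
Feb 29, 1960 → Mar 29, 1960: 29 days (February has 29).
Mar 29, 1960 → Apr 29, 1960: 31 days (March has 31).
Apr 29, 1960 → May 29, 1960: 30 days (April has 30).
May 29, 1960 → Jun 10, 1960: 12 days.
Total: 285 days.

285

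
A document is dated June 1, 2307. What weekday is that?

Saturday

Doomsday rule: the anchor day for the 2300s is Wednesday. For year 07: 7÷12 = 0 r 7, and 7÷4 = 1, so 0+7+1 = 8.
Wednesday + 8 ≡ Thursday — that's 2307's doomsday.
In June the doomsday date is Jun 6.
Jun 1 is 5 days before Jun 6; 5 mod 7 = 5, so Thursday − 5 = Saturday.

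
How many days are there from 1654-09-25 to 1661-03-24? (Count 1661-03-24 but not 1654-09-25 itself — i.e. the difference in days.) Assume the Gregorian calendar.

Sep 25, 1654 → Sep 25, 1655: 365 days.
Sep 25, 1655 → Sep 25, 1656: 366 days (Feb 29, 1656 is in that span).
Sep 25, 1656 → Sep 25, 1657: 365 days.
Sep 25, 1657 → Sep 25, 1658: 365 days.
Sep 25, 1658 → Sep 25, 1659: 365 days.
Sep 25, 1659 → Sep 25, 1660: 366 days (Feb 29, 1660 is in that span).
Sep 25, 1660 → Oct 25, 1660: 30 days (September has 30).
Oct 25, 1660 → Nov 25, 1660: 31 days (October has 31).
Nov 25, 1660 → Dec 25, 1660: 30 days (November has 30).
Dec 25, 1660 → Jan 25, 1661: 31 days (December has 31).
Jan 25, 1661 → Feb 25, 1661: 31 days (January has 31).
Feb 25, 1661 → Mar 24, 1661: 27 days.
Total: 2372 days.

2372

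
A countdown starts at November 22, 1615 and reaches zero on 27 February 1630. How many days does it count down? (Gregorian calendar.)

5211

Nov 22, 1615 → Nov 22, 1616: 366 days (Feb 29, 1616 is in that span).
Nov 22, 1616 → Nov 22, 1617: 365 days.
Nov 22, 1617 → Nov 22, 1618: 365 days.
Nov 22, 1618 → Nov 22, 1619: 365 days.
Nov 22, 1619 → Nov 22, 1620: 366 days (Feb 29, 1620 is in that span).
Nov 22, 1620 → Nov 22, 1621: 365 days.
Nov 22, 1621 → Nov 22, 1622: 365 days.
Nov 22, 1622 → Nov 22, 1623: 365 days.
Nov 22, 1623 → Nov 22, 1624: 366 days (Feb 29, 1624 is in that span).
Nov 22, 1624 → Nov 22, 1625: 365 days.
Nov 22, 1625 → Nov 22, 1626: 365 days.
Nov 22, 1626 → Nov 22, 1627: 365 days.
Nov 22, 1627 → Nov 22, 1628: 366 days (Feb 29, 1628 is in that span).
Nov 22, 1628 → Nov 22, 1629: 365 days.
Nov 22, 1629 → Dec 22, 1629: 30 days (November has 30).
Dec 22, 1629 → Jan 22, 1630: 31 days (December has 31).
Jan 22, 1630 → Feb 22, 1630: 31 days (January has 31).
Feb 22, 1630 → Feb 27, 1630: 5 days.
Total: 5211 days.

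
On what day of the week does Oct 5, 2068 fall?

Friday

Doomsday rule: the anchor day for the 2000s is Tuesday. For year 68: 68÷12 = 5 r 8, and 8÷4 = 2, so 5+8+2 = 15.
Tuesday + 15 ≡ Wednesday — that's 2068's doomsday.
In October the doomsday date is Oct 10.
Oct 5 is 5 days before Oct 10; 5 mod 7 = 5, so Wednesday − 5 = Friday.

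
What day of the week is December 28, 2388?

Wednesday

Doomsday rule: the anchor day for the 2300s is Wednesday. For year 88: 88÷12 = 7 r 4, and 4÷4 = 1, so 7+4+1 = 12.
Wednesday + 12 ≡ Monday — that's 2388's doomsday.
In December the doomsday date is Dec 12.
Dec 28 is 16 days after Dec 12; 16 mod 7 = 2, so Monday + 2 = Wednesday.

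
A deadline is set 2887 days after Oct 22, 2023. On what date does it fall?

September 17, 2031

+366 (one year; includes Feb 29, 2024) → Oct 22, 2024 (2521 left).
+365 (one year) → Oct 22, 2025 (2156 left).
+365 (one year) → Oct 22, 2026 (1791 left).
+365 (one year) → Oct 22, 2027 (1426 left).
+366 (one year; includes Feb 29, 2028) → Oct 22, 2028 (1060 left).
+365 (one year) → Oct 22, 2029 (695 left).
+365 (one year) → Oct 22, 2030 (330 left).
Oct has 31 days: +10 → Nov 1, 2030 (320 left).
Nov has 30 days: +30 → Dec 1, 2030 (290 left).
Dec has 31 days: +31 → Jan 1, 2031 (259 left).
Jan has 31 days: +31 → Feb 1, 2031 (228 left).
Feb has 28 days: +28 → Mar 1, 2031 (200 left).
Mar has 31 days: +31 → Apr 1, 2031 (169 left).
Apr has 30 days: +30 → May 1, 2031 (139 left).
May has 31 days: +31 → Jun 1, 2031 (108 left).
Jun has 30 days: +30 → Jul 1, 2031 (78 left).
Jul has 31 days: +31 → Aug 1, 2031 (47 left).
Aug has 31 days: +31 → Sep 1, 2031 (16 left).
+16 → Sep 17, 2031.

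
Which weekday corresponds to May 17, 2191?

January 1, 2191 is a Saturday.
Jan 1, 2191 → Feb 1, 2191: 31 days (January has 31).
Feb 1, 2191 → Mar 1, 2191: 28 days (February has 28).
Mar 1, 2191 → Apr 1, 2191: 31 days (March has 31).
Apr 1, 2191 → May 1, 2191: 30 days (April has 30).
May 1, 2191 → May 17, 2191: 16 days.
Total: 136 days.
136 mod 7 = 3, so Saturday + 3 = Tuesday.

Tuesday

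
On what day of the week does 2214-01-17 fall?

Monday

Doomsday rule: the anchor day for the 2200s is Friday. For year 14: 14÷12 = 1 r 2, and 2÷4 = 0, so 1+2+0 = 3.
Friday + 3 ≡ Monday — that's 2214's doomsday.
In January the doomsday date is Jan 3 (2214 is not a leap year).
Jan 17 is 14 days after Jan 3; 14 mod 7 = 0, so Monday + 0 = Monday.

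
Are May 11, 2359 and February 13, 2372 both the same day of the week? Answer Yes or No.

From May 11, 2359 to Feb 13, 2372 is 4661 days.
4661 mod 7 = 6, so they are different weekdays.
(May 11, 2359 is a Monday; Feb 13, 2372 is a Sunday.)

No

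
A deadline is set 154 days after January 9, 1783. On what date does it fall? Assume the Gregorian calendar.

Jan has 31 days: +23 → Feb 1, 1783 (131 left).
Feb has 28 days: +28 → Mar 1, 1783 (103 left).
Mar has 31 days: +31 → Apr 1, 1783 (72 left).
Apr has 30 days: +30 → May 1, 1783 (42 left).
May has 31 days: +31 → Jun 1, 1783 (11 left).
+11 → Jun 12, 1783.

June 12, 1783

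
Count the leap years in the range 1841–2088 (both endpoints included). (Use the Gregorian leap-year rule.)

61

Multiples of 4 in [1841,2088]: 62.
Of those, multiples of 100: 2 (not leap unless ÷400).
Multiples of 400: 1.
Leap years = 62 − 2 + 1 = 61.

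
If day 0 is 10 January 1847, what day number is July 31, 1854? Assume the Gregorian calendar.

Jan 10, 1847 → Jan 10, 1848: 365 days.
Jan 10, 1848 → Jan 10, 1849: 366 days (Feb 29, 1848 is in that span).
Jan 10, 1849 → Jan 10, 1850: 365 days.
Jan 10, 1850 → Jan 10, 1851: 365 days.
Jan 10, 1851 → Jan 10, 1852: 365 days.
Jan 10, 1852 → Jan 10, 1853: 366 days (Feb 29, 1852 is in that span).
Jan 10, 1853 → Jan 10, 1854: 365 days.
Jan 10, 1854 → Feb 10, 1854: 31 days (January has 31).
Feb 10, 1854 → Mar 10, 1854: 28 days (February has 28).
Mar 10, 1854 → Apr 10, 1854: 31 days (March has 31).
Apr 10, 1854 → May 10, 1854: 30 days (April has 30).
May 10, 1854 → Jun 10, 1854: 31 days (May has 31).
Jun 10, 1854 → Jul 10, 1854: 30 days (June has 30).
Jul 10, 1854 → Jul 31, 1854: 21 days.
Total: 2759 days.

2759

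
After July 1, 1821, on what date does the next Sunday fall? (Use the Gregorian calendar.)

July 8, 1821

Jul 1, 1821 is a Sunday.
From Sunday to the next Sunday is 7 days.
Jul 1, 1821 + 7 = Jul 8, 1821.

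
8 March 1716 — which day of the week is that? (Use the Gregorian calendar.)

Sunday

Doomsday rule: the anchor day for the 1700s is Sunday. For year 16: 16÷12 = 1 r 4, and 4÷4 = 1, so 1+4+1 = 6.
Sunday + 6 ≡ Saturday — that's 1716's doomsday.
In March the doomsday date is Mar 14.
Mar 8 is 6 days before Mar 14; 6 mod 7 = 6, so Saturday − 6 = Sunday.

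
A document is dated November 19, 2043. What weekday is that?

Thursday

January 1, 2043 is a Thursday.
Jan 1, 2043 → Feb 1, 2043: 31 days (January has 31).
Feb 1, 2043 → Mar 1, 2043: 28 days (February has 28).
Mar 1, 2043 → Apr 1, 2043: 31 days (March has 31).
Apr 1, 2043 → May 1, 2043: 30 days (April has 30).
May 1, 2043 → Jun 1, 2043: 31 days (May has 31).
Jun 1, 2043 → Jul 1, 2043: 30 days (June has 30).
Jul 1, 2043 → Aug 1, 2043: 31 days (July has 31).
Aug 1, 2043 → Sep 1, 2043: 31 days (August has 31).
Sep 1, 2043 → Oct 1, 2043: 30 days (September has 30).
Oct 1, 2043 → Nov 1, 2043: 31 days (October has 31).
Nov 1, 2043 → Nov 19, 2043: 18 days.
Total: 322 days.
322 mod 7 = 0, so Thursday + 0 = Thursday.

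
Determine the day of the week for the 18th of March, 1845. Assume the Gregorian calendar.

Doomsday rule: the anchor day for the 1800s is Friday. For year 45: 45÷12 = 3 r 9, and 9÷4 = 2, so 3+9+2 = 14.
Friday + 14 ≡ Friday — that's 1845's doomsday.
In March the doomsday date is Mar 14.
Mar 18 is 4 days after Mar 14; 4 mod 7 = 4, so Friday + 4 = Tuesday.

Tuesday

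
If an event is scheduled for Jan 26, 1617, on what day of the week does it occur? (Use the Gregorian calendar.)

Doomsday rule: the anchor day for the 1600s is Tuesday. For year 17: 17÷12 = 1 r 5, and 5÷4 = 1, so 1+5+1 = 7.
Tuesday + 7 ≡ Tuesday — that's 1617's doomsday.
In January the doomsday date is Jan 3 (1617 is not a leap year).
Jan 26 is 23 days after Jan 3; 23 mod 7 = 2, so Tuesday + 2 = Thursday.

Thursday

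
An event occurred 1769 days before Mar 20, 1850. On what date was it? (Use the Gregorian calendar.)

May 16, 1845

−365 (one year) → Mar 20, 1849 (1404 left).
−365 (one year) → Mar 20, 1848 (1039 left).
−366 (one year; includes Feb 29, 1848) → Mar 20, 1847 (673 left).
−365 (one year) → Mar 20, 1846 (308 left).
−20 → Feb 28, 1846 (end of Feb, 28 days; 288 left).
−28 → Jan 31, 1846 (end of Jan, 31 days; 260 left).
−31 → Dec 31, 1845 (end of Dec, 31 days; 229 left).
−31 → Nov 30, 1845 (end of Nov, 30 days; 198 left).
−30 → Oct 31, 1845 (end of Oct, 31 days; 168 left).
−31 → Sep 30, 1845 (end of Sep, 30 days; 137 left).
−30 → Aug 31, 1845 (end of Aug, 31 days; 107 left).
−31 → Jul 31, 1845 (end of Jul, 31 days; 76 left).
−31 → Jun 30, 1845 (end of Jun, 30 days; 45 left).
−30 → May 31, 1845 (end of May, 31 days; 15 left).
−15 → May 16, 1845.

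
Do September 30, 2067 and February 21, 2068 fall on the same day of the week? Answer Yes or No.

From Sep 30, 2067 to Feb 21, 2068 is 144 days.
144 mod 7 = 4, so they are different weekdays.
(Sep 30, 2067 is a Friday; Feb 21, 2068 is a Tuesday.)

No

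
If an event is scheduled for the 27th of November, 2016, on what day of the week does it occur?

Doomsday rule: the anchor day for the 2000s is Tuesday. For year 16: 16÷12 = 1 r 4, and 4÷4 = 1, so 1+4+1 = 6.
Tuesday + 6 ≡ Monday — that's 2016's doomsday.
In November the doomsday date is Nov 7.
Nov 27 is 20 days after Nov 7; 20 mod 7 = 6, so Monday + 6 = Sunday.

Sunday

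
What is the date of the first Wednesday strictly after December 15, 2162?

December 22, 2162

Dec 15, 2162 is a Wednesday.
From Wednesday to the next Wednesday is 7 days.
Dec 15, 2162 + 7 = Dec 22, 2162.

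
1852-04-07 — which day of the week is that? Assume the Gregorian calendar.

Wednesday

Doomsday rule: the anchor day for the 1800s is Friday. For year 52: 52÷12 = 4 r 4, and 4÷4 = 1, so 4+4+1 = 9.
Friday + 9 ≡ Sunday — that's 1852's doomsday.
In April the doomsday date is Apr 4.
Apr 7 is 3 days after Apr 4; 3 mod 7 = 3, so Sunday + 3 = Wednesday.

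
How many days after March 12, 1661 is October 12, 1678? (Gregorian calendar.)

6423

Mar 12, 1661 → Mar 12, 1662: 365 days.
Mar 12, 1662 → Mar 12, 1663: 365 days.
Mar 12, 1663 → Mar 12, 1664: 366 days (Feb 29, 1664 is in that span).
Mar 12, 1664 → Mar 12, 1665: 365 days.
Mar 12, 1665 → Mar 12, 1666: 365 days.
Mar 12, 1666 → Mar 12, 1667: 365 days.
Mar 12, 1667 → Mar 12, 1668: 366 days (Feb 29, 1668 is in that span).
Mar 12, 1668 → Mar 12, 1669: 365 days.
Mar 12, 1669 → Mar 12, 1670: 365 days.
Mar 12, 1670 → Mar 12, 1671: 365 days.
Mar 12, 1671 → Mar 12, 1672: 366 days (Feb 29, 1672 is in that span).
Mar 12, 1672 → Mar 12, 1673: 365 days.
Mar 12, 1673 → Mar 12, 1674: 365 days.
Mar 12, 1674 → Mar 12, 1675: 365 days.
Mar 12, 1675 → Mar 12, 1676: 366 days (Feb 29, 1676 is in that span).
Mar 12, 1676 → Mar 12, 1677: 365 days.
Mar 12, 1677 → Mar 12, 1678: 365 days.
Mar 12, 1678 → Apr 12, 1678: 31 days (March has 31).
Apr 12, 1678 → May 12, 1678: 30 days (April has 30).
May 12, 1678 → Jun 12, 1678: 31 days (May has 31).
Jun 12, 1678 → Jul 12, 1678: 30 days (June has 30).
Jul 12, 1678 → Aug 12, 1678: 31 days (July has 31).
Aug 12, 1678 → Sep 12, 1678: 31 days (August has 31).
Sep 12, 1678 → Oct 12, 1678: 30 days.
Total: 6423 days.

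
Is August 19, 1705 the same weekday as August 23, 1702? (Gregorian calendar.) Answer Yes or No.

From Aug 23, 1702 to Aug 19, 1705 is 1092 days.
1092 mod 7 = 0, so they are the same weekday.
(Aug 23, 1702 is a Wednesday; Aug 19, 1705 is a Wednesday.)

Yes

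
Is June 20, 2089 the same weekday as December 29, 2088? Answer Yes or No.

From Dec 29, 2088 to Jun 20, 2089 is 173 days.
173 mod 7 = 5, so they are different weekdays.
(Dec 29, 2088 is a Wednesday; Jun 20, 2089 is a Monday.)

No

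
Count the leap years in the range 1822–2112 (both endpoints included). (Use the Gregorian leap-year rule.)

71

Multiples of 4 in [1822,2112]: 73.
Of those, multiples of 100: 3 (not leap unless ÷400).
Multiples of 400: 1.
Leap years = 73 − 3 + 1 = 71.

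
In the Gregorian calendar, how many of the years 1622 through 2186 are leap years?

137

Multiples of 4 in [1622,2186]: 141.
Of those, multiples of 100: 5 (not leap unless ÷400).
Multiples of 400: 1.
Leap years = 141 − 5 + 1 = 137.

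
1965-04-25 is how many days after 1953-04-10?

4398

Apr 10, 1953 → Apr 10, 1954: 365 days.
Apr 10, 1954 → Apr 10, 1955: 365 days.
Apr 10, 1955 → Apr 10, 1956: 366 days (Feb 29, 1956 is in that span).
Apr 10, 1956 → Apr 10, 1957: 365 days.
Apr 10, 1957 → Apr 10, 1958: 365 days.
Apr 10, 1958 → Apr 10, 1959: 365 days.
Apr 10, 1959 → Apr 10, 1960: 366 days (Feb 29, 1960 is in that span).
Apr 10, 1960 → Apr 10, 1961: 365 days.
Apr 10, 1961 → Apr 10, 1962: 365 days.
Apr 10, 1962 → Apr 10, 1963: 365 days.
Apr 10, 1963 → Apr 10, 1964: 366 days (Feb 29, 1964 is in that span).
Apr 10, 1964 → May 10, 1964: 30 days (April has 30).
May 10, 1964 → Jun 10, 1964: 31 days (May has 31).
Jun 10, 1964 → Jul 10, 1964: 30 days (June has 30).
Jul 10, 1964 → Aug 10, 1964: 31 days (July has 31).
Aug 10, 1964 → Sep 10, 1964: 31 days (August has 31).
Sep 10, 1964 → Oct 10, 1964: 30 days (September has 30).
Oct 10, 1964 → Nov 10, 1964: 31 days (October has 31).
Nov 10, 1964 → Dec 10, 1964: 30 days (November has 30).
Dec 10, 1964 → Jan 10, 1965: 31 days (December has 31).
Jan 10, 1965 → Feb 10, 1965: 31 days (January has 31).
Feb 10, 1965 → Mar 10, 1965: 28 days (February has 28).
Mar 10, 1965 → Apr 10, 1965: 31 days (March has 31).
Apr 10, 1965 → Apr 25, 1965: 15 days.
Total: 4398 days.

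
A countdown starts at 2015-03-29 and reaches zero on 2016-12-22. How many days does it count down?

Mar 29, 2015 → Mar 29, 2016: 366 days (Feb 29, 2016 is in that span).
Mar 29, 2016 → Apr 29, 2016: 31 days (March has 31).
Apr 29, 2016 → May 29, 2016: 30 days (April has 30).
May 29, 2016 → Jun 29, 2016: 31 days (May has 31).
Jun 29, 2016 → Jul 29, 2016: 30 days (June has 30).
Jul 29, 2016 → Aug 29, 2016: 31 days (July has 31).
Aug 29, 2016 → Sep 29, 2016: 31 days (August has 31).
Sep 29, 2016 → Oct 29, 2016: 30 days (September has 30).
Oct 29, 2016 → Nov 29, 2016: 31 days (October has 31).
Nov 29, 2016 → Dec 22, 2016: 23 days.
Total: 634 days.

634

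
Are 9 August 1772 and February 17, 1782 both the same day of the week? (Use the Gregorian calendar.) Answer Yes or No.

Yes

From Aug 9, 1772 to Feb 17, 1782 is 3479 days.
3479 mod 7 = 0, so they are the same weekday.
(Aug 9, 1772 is a Sunday; Feb 17, 1782 is a Sunday.)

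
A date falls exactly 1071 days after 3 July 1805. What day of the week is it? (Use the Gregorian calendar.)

First find the weekday of Jul 3, 1805. Doomsday rule: the anchor day for the 1800s is Friday. For year 05: 5÷12 = 0 r 5, and 5÷4 = 1, so 0+5+1 = 6.
Friday + 6 ≡ Thursday — that's 1805's doomsday.
In July the doomsday date is Jul 11.
Jul 3 is 8 days before Jul 11; 8 mod 7 = 1, so Thursday − 1 = Wednesday.
1071 mod 7 = 0, so 1071 days after a Wednesday is Wednesday + 0 = Wednesday.

Wednesday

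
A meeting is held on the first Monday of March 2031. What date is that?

March 3, 2031

March 1, 2031 is a Saturday.
The first Monday is therefore March 3 (2 days later).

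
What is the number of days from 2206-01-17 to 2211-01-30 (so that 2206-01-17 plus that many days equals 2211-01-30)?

1839

Jan 17, 2206 → Jan 17, 2207: 365 days.
Jan 17, 2207 → Jan 17, 2208: 365 days.
Jan 17, 2208 → Jan 17, 2209: 366 days (Feb 29, 2208 is in that span).
Jan 17, 2209 → Jan 17, 2210: 365 days.
Jan 17, 2210 → Feb 17, 2210: 31 days (January has 31).
Feb 17, 2210 → Mar 17, 2210: 28 days (February has 28).
Mar 17, 2210 → Apr 17, 2210: 31 days (March has 31).
Apr 17, 2210 → May 17, 2210: 30 days (April has 30).
May 17, 2210 → Jun 17, 2210: 31 days (May has 31).
Jun 17, 2210 → Jul 17, 2210: 30 days (June has 30).
Jul 17, 2210 → Aug 17, 2210: 31 days (July has 31).
Aug 17, 2210 → Sep 17, 2210: 31 days (August has 31).
Sep 17, 2210 → Oct 17, 2210: 30 days (September has 30).
Oct 17, 2210 → Nov 17, 2210: 31 days (October has 31).
Nov 17, 2210 → Dec 17, 2210: 30 days (November has 30).
Dec 17, 2210 → Jan 17, 2211: 31 days (December has 31).
Jan 17, 2211 → Jan 30, 2211: 13 days.
Total: 1839 days.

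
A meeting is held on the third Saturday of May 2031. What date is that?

May 1, 2031 is a Thursday.
The first Saturday is therefore May 3 (2 days later).
The third Saturday is 3 + 2×7 = May 17.

May 17, 2031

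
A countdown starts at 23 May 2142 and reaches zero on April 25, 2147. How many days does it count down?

1798

May 23, 2142 → May 23, 2143: 365 days.
May 23, 2143 → May 23, 2144: 366 days (Feb 29, 2144 is in that span).
May 23, 2144 → May 23, 2145: 365 days.
May 23, 2145 → May 23, 2146: 365 days.
May 23, 2146 → Jun 23, 2146: 31 days (May has 31).
Jun 23, 2146 → Jul 23, 2146: 30 days (June has 30).
Jul 23, 2146 → Aug 23, 2146: 31 days (July has 31).
Aug 23, 2146 → Sep 23, 2146: 31 days (August has 31).
Sep 23, 2146 → Oct 23, 2146: 30 days (September has 30).
Oct 23, 2146 → Nov 23, 2146: 31 days (October has 31).
Nov 23, 2146 → Dec 23, 2146: 30 days (November has 30).
Dec 23, 2146 → Jan 23, 2147: 31 days (December has 31).
Jan 23, 2147 → Feb 23, 2147: 31 days (January has 31).
Feb 23, 2147 → Mar 23, 2147: 28 days (February has 28).
Mar 23, 2147 → Apr 23, 2147: 31 days (March has 31).
Apr 23, 2147 → Apr 25, 2147: 2 days.
Total: 1798 days.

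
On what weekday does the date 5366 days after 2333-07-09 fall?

Jul 9, 2333 is a Sunday.
5366 mod 7 = 4, so 5366 days after a Sunday is Sunday + 4 = Thursday.

Thursday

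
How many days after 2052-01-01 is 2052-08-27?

239

Jan 1, 2052 → Feb 1, 2052: 31 days (January has 31).
Feb 1, 2052 → Mar 1, 2052: 29 days (February has 29).
Mar 1, 2052 → Apr 1, 2052: 31 days (March has 31).
Apr 1, 2052 → May 1, 2052: 30 days (April has 30).
May 1, 2052 → Jun 1, 2052: 31 days (May has 31).
Jun 1, 2052 → Jul 1, 2052: 30 days (June has 30).
Jul 1, 2052 → Aug 1, 2052: 31 days (July has 31).
Aug 1, 2052 → Aug 27, 2052: 26 days.
Total: 239 days.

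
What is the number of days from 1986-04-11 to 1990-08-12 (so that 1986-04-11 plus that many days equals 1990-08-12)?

Apr 11, 1986 → Apr 11, 1987: 365 days.
Apr 11, 1987 → Apr 11, 1988: 366 days (Feb 29, 1988 is in that span).
Apr 11, 1988 → Apr 11, 1989: 365 days.
Apr 11, 1989 → Apr 11, 1990: 365 days.
Apr 11, 1990 → May 11, 1990: 30 days (April has 30).
May 11, 1990 → Jun 11, 1990: 31 days (May has 31).
Jun 11, 1990 → Jul 11, 1990: 30 days (June has 30).
Jul 11, 1990 → Aug 11, 1990: 31 days (July has 31).
Aug 11, 1990 → Aug 12, 1990: 1 days.
Total: 1584 days.

1584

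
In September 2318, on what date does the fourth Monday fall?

September 23, 2318

September 1, 2318 is a Sunday.
The first Monday is therefore September 2 (1 days later).
The fourth Monday is 2 + 3×7 = September 23.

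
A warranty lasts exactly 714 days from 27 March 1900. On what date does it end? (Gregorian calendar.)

March 11, 1902

+365 (one year) → Mar 27, 1901 (349 left).
Mar has 31 days: +5 → Apr 1, 1901 (344 left).
Apr has 30 days: +30 → May 1, 1901 (314 left).
May has 31 days: +31 → Jun 1, 1901 (283 left).
Jun has 30 days: +30 → Jul 1, 1901 (253 left).
Jul has 31 days: +31 → Aug 1, 1901 (222 left).
Aug has 31 days: +31 → Sep 1, 1901 (191 left).
Sep has 30 days: +30 → Oct 1, 1901 (161 left).
Oct has 31 days: +31 → Nov 1, 1901 (130 left).
Nov has 30 days: +30 → Dec 1, 1901 (100 left).
Dec has 31 days: +31 → Jan 1, 1902 (69 left).
Jan has 31 days: +31 → Feb 1, 1902 (38 left).
Feb has 28 days: +28 → Mar 1, 1902 (10 left).
+10 → Mar 11, 1902.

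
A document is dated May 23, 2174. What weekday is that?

Monday

Doomsday rule: the anchor day for the 2100s is Sunday. For year 74: 74÷12 = 6 r 2, and 2÷4 = 0, so 6+2+0 = 8.
Sunday + 8 ≡ Monday — that's 2174's doomsday.
In May the doomsday date is May 9.
May 23 is 14 days after May 9; 14 mod 7 = 0, so Monday + 0 = Monday.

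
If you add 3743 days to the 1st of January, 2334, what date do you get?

+365 (one year) → Jan 1, 2335 (3378 left).
+365 (one year) → Jan 1, 2336 (3013 left).
+366 (one year; includes Feb 29, 2336) → Jan 1, 2337 (2647 left).
+365 (one year) → Jan 1, 2338 (2282 left).
+365 (one year) → Jan 1, 2339 (1917 left).
+365 (one year) → Jan 1, 2340 (1552 left).
+366 (one year; includes Feb 29, 2340) → Jan 1, 2341 (1186 left).
+365 (one year) → Jan 1, 2342 (821 left).
+365 (one year) → Jan 1, 2343 (456 left).
+365 (one year) → Jan 1, 2344 (91 left).
Jan has 31 days: +31 → Feb 1, 2344 (60 left).
Feb has 29 days: +29 → Mar 1, 2344 (31 left).
Mar has 31 days: +31 → Apr 1, 2344 (0 left).

April 1, 2344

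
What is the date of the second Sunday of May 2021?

May 9, 2021

May 1, 2021 is a Saturday.
The first Sunday is therefore May 2 (1 days later).
The second Sunday is 2 + 1×7 = May 9.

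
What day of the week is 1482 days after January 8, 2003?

First find the weekday of Jan 8, 2003. Doomsday rule: the anchor day for the 2000s is Tuesday. For year 03: 3÷12 = 0 r 3, and 3÷4 = 0, so 0+3+0 = 3.
Tuesday + 3 ≡ Friday — that's 2003's doomsday.
In January the doomsday date is Jan 3 (2003 is not a leap year).
Jan 8 is 5 days after Jan 3; 5 mod 7 = 5, so Friday + 5 = Wednesday.
1482 mod 7 = 5, so 1482 days after a Wednesday is Wednesday + 5 = Monday.

Monday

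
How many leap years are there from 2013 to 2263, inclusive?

60

Multiples of 4 in [2013,2263]: 62.
Of those, multiples of 100: 2 (not leap unless ÷400).
Multiples of 400: 0.
Leap years = 62 − 2 + 0 = 60.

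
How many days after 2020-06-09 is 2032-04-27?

4340

Jun 9, 2020 → Jun 9, 2021: 365 days.
Jun 9, 2021 → Jun 9, 2022: 365 days.
Jun 9, 2022 → Jun 9, 2023: 365 days.
Jun 9, 2023 → Jun 9, 2024: 366 days (Feb 29, 2024 is in that span).
Jun 9, 2024 → Jun 9, 2025: 365 days.
Jun 9, 2025 → Jun 9, 2026: 365 days.
Jun 9, 2026 → Jun 9, 2027: 365 days.
Jun 9, 2027 → Jun 9, 2028: 366 days (Feb 29, 2028 is in that span).
Jun 9, 2028 → Jun 9, 2029: 365 days.
Jun 9, 2029 → Jun 9, 2030: 365 days.
Jun 9, 2030 → Jun 9, 2031: 365 days.
Jun 9, 2031 → Jul 9, 2031: 30 days (June has 30).
Jul 9, 2031 → Aug 9, 2031: 31 days (July has 31).
Aug 9, 2031 → Sep 9, 2031: 31 days (August has 31).
Sep 9, 2031 → Oct 9, 2031: 30 days (September has 30).
Oct 9, 2031 → Nov 9, 2031: 31 days (October has 31).
Nov 9, 2031 → Dec 9, 2031: 30 days (November has 30).
Dec 9, 2031 → Jan 9, 2032: 31 days (December has 31).
Jan 9, 2032 → Feb 9, 2032: 31 days (January has 31).
Feb 9, 2032 → Mar 9, 2032: 29 days (February has 29).
Mar 9, 2032 → Apr 9, 2032: 31 days (March has 31).
Apr 9, 2032 → Apr 27, 2032: 18 days.
Total: 4340 days.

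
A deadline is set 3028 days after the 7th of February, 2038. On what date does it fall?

May 24, 2046

+365 (one year) → Feb 7, 2039 (2663 left).
+365 (one year) → Feb 7, 2040 (2298 left).
+366 (one year; includes Feb 29, 2040) → Feb 7, 2041 (1932 left).
+365 (one year) → Feb 7, 2042 (1567 left).
+365 (one year) → Feb 7, 2043 (1202 left).
+365 (one year) → Feb 7, 2044 (837 left).
+366 (one year; includes Feb 29, 2044) → Feb 7, 2045 (471 left).
+365 (one year) → Feb 7, 2046 (106 left).
Feb has 28 days: +22 → Mar 1, 2046 (84 left).
Mar has 31 days: +31 → Apr 1, 2046 (53 left).
Apr has 30 days: +30 → May 1, 2046 (23 left).
+23 → May 24, 2046.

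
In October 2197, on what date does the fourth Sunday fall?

October 22, 2197

October 1, 2197 is a Sunday.
The first Sunday is therefore October 1 (same day).
The fourth Sunday is 1 + 3×7 = October 22.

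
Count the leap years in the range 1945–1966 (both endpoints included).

5

Multiples of 4 in [1945,1966]: 5.
Of those, multiples of 100: 0 (not leap unless ÷400).
Multiples of 400: 0.
Leap years = 5 − 0 + 0 = 5.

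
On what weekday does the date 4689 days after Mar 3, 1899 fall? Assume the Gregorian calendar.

Thursday

Mar 3, 1899 is a Friday.
4689 mod 7 = 6, so 4689 days after a Friday is Friday + 6 = Thursday.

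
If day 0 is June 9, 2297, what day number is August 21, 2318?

Jun 9, 2297 → Jun 9, 2298: 365 days.
Jun 9, 2298 → Jun 9, 2299: 365 days.
Jun 9, 2299 → Jun 9, 2300: 365 days.
Jun 9, 2300 → Jun 9, 2301: 365 days.
Jun 9, 2301 → Jun 9, 2302: 365 days.
Jun 9, 2302 → Jun 9, 2303: 365 days.
Jun 9, 2303 → Jun 9, 2304: 366 days (Feb 29, 2304 is in that span).
Jun 9, 2304 → Jun 9, 2305: 365 days.
Jun 9, 2305 → Jun 9, 2306: 365 days.
Jun 9, 2306 → Jun 9, 2307: 365 days.
Jun 9, 2307 → Jun 9, 2308: 366 days (Feb 29, 2308 is in that span).
Jun 9, 2308 → Jun 9, 2309: 365 days.
Jun 9, 2309 → Jun 9, 2310: 365 days.
Jun 9, 2310 → Jun 9, 2311: 365 days.
Jun 9, 2311 → Jun 9, 2312: 366 days (Feb 29, 2312 is in that span).
Jun 9, 2312 → Jun 9, 2313: 365 days.
Jun 9, 2313 → Jun 9, 2314: 365 days.
Jun 9, 2314 → Jun 9, 2315: 365 days.
Jun 9, 2315 → Jun 9, 2316: 366 days (Feb 29, 2316 is in that span).
Jun 9, 2316 → Jun 9, 2317: 365 days.
Jun 9, 2317 → Jun 9, 2318: 365 days.
Jun 9, 2318 → Jul 9, 2318: 30 days (June has 30).
Jul 9, 2318 → Aug 9, 2318: 31 days (July has 31).
Aug 9, 2318 → Aug 21, 2318: 12 days.
Total: 7742 days.

7742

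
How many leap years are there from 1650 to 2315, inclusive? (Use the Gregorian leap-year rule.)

Multiples of 4 in [1650,2315]: 166.
Of those, multiples of 100: 7 (not leap unless ÷400).
Multiples of 400: 1.
Leap years = 166 − 7 + 1 = 160.

160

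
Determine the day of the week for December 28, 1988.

January 1, 1988 is a Friday.
Jan 1, 1988 → Feb 1, 1988: 31 days (January has 31).
Feb 1, 1988 → Mar 1, 1988: 29 days (February has 29).
Mar 1, 1988 → Apr 1, 1988: 31 days (March has 31).
Apr 1, 1988 → May 1, 1988: 30 days (April has 30).
May 1, 1988 → Jun 1, 1988: 31 days (May has 31).
Jun 1, 1988 → Jul 1, 1988: 30 days (June has 30).
Jul 1, 1988 → Aug 1, 1988: 31 days (July has 31).
Aug 1, 1988 → Sep 1, 1988: 31 days (August has 31).
Sep 1, 1988 → Oct 1, 1988: 30 days (September has 30).
Oct 1, 1988 → Nov 1, 1988: 31 days (October has 31).
Nov 1, 1988 → Dec 1, 1988: 30 days (November has 30).
Dec 1, 1988 → Dec 28, 1988: 27 days.
Total: 362 days.
362 mod 7 = 5, so Friday + 5 = Wednesday.

Wednesday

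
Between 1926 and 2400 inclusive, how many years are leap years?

Multiples of 4 in [1926,2400]: 119.
Of those, multiples of 100: 5 (not leap unless ÷400).
Multiples of 400: 2.
Leap years = 119 − 5 + 2 = 116.

116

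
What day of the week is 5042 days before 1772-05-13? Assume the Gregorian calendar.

May 13, 1772 is a Wednesday.
5042 mod 7 = 2, so 5042 days before a Wednesday is Wednesday − 2 = Monday.

Monday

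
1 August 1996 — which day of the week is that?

Thursday

Doomsday rule: the anchor day for the 1900s is Wednesday. For year 96: 96÷12 = 8 r 0, and 0÷4 = 0, so 8+0+0 = 8.
Wednesday + 8 ≡ Thursday — that's 1996's doomsday.
In August the doomsday date is Aug 8.
Aug 1 is 7 days before Aug 8; 7 mod 7 = 0, so Thursday − 0 = Thursday.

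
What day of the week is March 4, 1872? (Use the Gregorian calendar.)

Doomsday rule: the anchor day for the 1800s is Friday. For year 72: 72÷12 = 6 r 0, and 0÷4 = 0, so 6+0+0 = 6.
Friday + 6 ≡ Thursday — that's 1872's doomsday.
In March the doomsday date is Mar 14.
Mar 4 is 10 days before Mar 14; 10 mod 7 = 3, so Thursday − 3 = Monday.

Monday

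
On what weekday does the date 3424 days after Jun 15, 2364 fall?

Tuesday

First find the weekday of Jun 15, 2364. Doomsday rule: the anchor day for the 2300s is Wednesday. For year 64: 64÷12 = 5 r 4, and 4÷4 = 1, so 5+4+1 = 10.
Wednesday + 10 ≡ Saturday — that's 2364's doomsday.
In June the doomsday date is Jun 6.
Jun 15 is 9 days after Jun 6; 9 mod 7 = 2, so Saturday + 2 = Monday.
3424 mod 7 = 1, so 3424 days after a Monday is Monday + 1 = Tuesday.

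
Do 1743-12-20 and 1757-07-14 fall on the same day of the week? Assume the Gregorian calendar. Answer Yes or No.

From Dec 20, 1743 to Jul 14, 1757 is 4955 days.
4955 mod 7 = 6, so they are different weekdays.
(Dec 20, 1743 is a Friday; Jul 14, 1757 is a Thursday.)

No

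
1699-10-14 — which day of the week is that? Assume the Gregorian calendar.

Doomsday rule: the anchor day for the 1600s is Tuesday. For year 99: 99÷12 = 8 r 3, and 3÷4 = 0, so 8+3+0 = 11.
Tuesday + 11 ≡ Saturday — that's 1699's doomsday.
In October the doomsday date is Oct 10.
Oct 14 is 4 days after Oct 10; 4 mod 7 = 4, so Saturday + 4 = Wednesday.

Wednesday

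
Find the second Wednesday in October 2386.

October 8, 2386

October 1, 2386 is a Wednesday.
The first Wednesday is therefore October 1 (same day).
The second Wednesday is 1 + 1×7 = October 8.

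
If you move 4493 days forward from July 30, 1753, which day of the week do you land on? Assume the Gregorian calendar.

First find the weekday of Jul 30, 1753. Doomsday rule: the anchor day for the 1700s is Sunday. For year 53: 53÷12 = 4 r 5, and 5÷4 = 1, so 4+5+1 = 10.
Sunday + 10 ≡ Wednesday — that's 1753's doomsday.
In July the doomsday date is Jul 11.
Jul 30 is 19 days after Jul 11; 19 mod 7 = 5, so Wednesday + 5 = Monday.
4493 mod 7 = 6, so 4493 days after a Monday is Monday + 6 = Sunday.

Sunday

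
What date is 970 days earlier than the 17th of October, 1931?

February 19, 1929

−365 (one year) → Oct 17, 1930 (605 left).
−365 (one year) → Oct 17, 1929 (240 left).
−17 → Sep 30, 1929 (end of Sep, 30 days; 223 left).
−30 → Aug 31, 1929 (end of Aug, 31 days; 193 left).
−31 → Jul 31, 1929 (end of Jul, 31 days; 162 left).
−31 → Jun 30, 1929 (end of Jun, 30 days; 131 left).
−30 → May 31, 1929 (end of May, 31 days; 101 left).
−31 → Apr 30, 1929 (end of Apr, 30 days; 70 left).
−30 → Mar 31, 1929 (end of Mar, 31 days; 40 left).
−31 → Feb 28, 1929 (end of Feb, 28 days; 9 left).
−9 → Feb 19, 1929.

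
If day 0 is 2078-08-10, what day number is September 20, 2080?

Aug 10, 2078 → Aug 10, 2079: 365 days.
Aug 10, 2079 → Aug 10, 2080: 366 days (Feb 29, 2080 is in that span).
Aug 10, 2080 → Sep 10, 2080: 31 days (August has 31).
Sep 10, 2080 → Sep 20, 2080: 10 days.
Total: 772 days.

772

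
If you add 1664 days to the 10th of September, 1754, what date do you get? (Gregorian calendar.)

+365 (one year) → Sep 10, 1755 (1299 left).
+366 (one year; includes Feb 29, 1756) → Sep 10, 1756 (933 left).
+365 (one year) → Sep 10, 1757 (568 left).
+365 (one year) → Sep 10, 1758 (203 left).
Sep has 30 days: +21 → Oct 1, 1758 (182 left).
Oct has 31 days: +31 → Nov 1, 1758 (151 left).
Nov has 30 days: +30 → Dec 1, 1758 (121 left).
Dec has 31 days: +31 → Jan 1, 1759 (90 left).
Jan has 31 days: +31 → Feb 1, 1759 (59 left).
Feb has 28 days: +28 → Mar 1, 1759 (31 left).
Mar has 31 days: +31 → Apr 1, 1759 (0 left).

April 1, 1759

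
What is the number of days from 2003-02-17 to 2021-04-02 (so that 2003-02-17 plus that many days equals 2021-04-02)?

Feb 17, 2003 → Feb 17, 2004: 365 days.
Feb 17, 2004 → Feb 17, 2005: 366 days (Feb 29, 2004 is in that span).
Feb 17, 2005 → Feb 17, 2006: 365 days.
Feb 17, 2006 → Feb 17, 2007: 365 days.
Feb 17, 2007 → Feb 17, 2008: 365 days.
Feb 17, 2008 → Feb 17, 2009: 366 days (Feb 29, 2008 is in that span).
Feb 17, 2009 → Feb 17, 2010: 365 days.
Feb 17, 2010 → Feb 17, 2011: 365 days.
Feb 17, 2011 → Feb 17, 2012: 365 days.
Feb 17, 2012 → Feb 17, 2013: 366 days (Feb 29, 2012 is in that span).
Feb 17, 2013 → Feb 17, 2014: 365 days.
Feb 17, 2014 → Feb 17, 2015: 365 days.
Feb 17, 2015 → Feb 17, 2016: 365 days.
Feb 17, 2016 → Feb 17, 2017: 366 days (Feb 29, 2016 is in that span).
Feb 17, 2017 → Feb 17, 2018: 365 days.
Feb 17, 2018 → Feb 17, 2019: 365 days.
Feb 17, 2019 → Feb 17, 2020: 365 days.
Feb 17, 2020 → Feb 17, 2021: 366 days (Feb 29, 2020 is in that span).
Feb 17, 2021 → Mar 17, 2021: 28 days (February has 28).
Mar 17, 2021 → Apr 2, 2021: 16 days.
Total: 6619 days.

6619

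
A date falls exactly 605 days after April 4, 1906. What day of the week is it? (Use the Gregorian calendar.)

Saturday

Apr 4, 1906 is a Wednesday.
605 mod 7 = 3, so 605 days after a Wednesday is Wednesday + 3 = Saturday.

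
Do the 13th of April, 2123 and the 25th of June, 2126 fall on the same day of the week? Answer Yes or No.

Yes

From Apr 13, 2123 to Jun 25, 2126 is 1169 days.
1169 mod 7 = 0, so they are the same weekday.
(Apr 13, 2123 is a Tuesday; Jun 25, 2126 is a Tuesday.)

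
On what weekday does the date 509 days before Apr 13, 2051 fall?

Apr 13, 2051 is a Thursday.
509 mod 7 = 5, so 509 days before a Thursday is Thursday − 5 = Saturday.

Saturday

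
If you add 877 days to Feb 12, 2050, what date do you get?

July 8, 2052

+365 (one year) → Feb 12, 2051 (512 left).
+365 (one year) → Feb 12, 2052 (147 left).
Feb has 29 days: +18 → Mar 1, 2052 (129 left).
Mar has 31 days: +31 → Apr 1, 2052 (98 left).
Apr has 30 days: +30 → May 1, 2052 (68 left).
May has 31 days: +31 → Jun 1, 2052 (37 left).
Jun has 30 days: +30 → Jul 1, 2052 (7 left).
+7 → Jul 8, 2052.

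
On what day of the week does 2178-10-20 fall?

Doomsday rule: the anchor day for the 2100s is Sunday. For year 78: 78÷12 = 6 r 6, and 6÷4 = 1, so 6+6+1 = 13.
Sunday + 13 ≡ Saturday — that's 2178's doomsday.
In October the doomsday date is Oct 10.
Oct 20 is 10 days after Oct 10; 10 mod 7 = 3, so Saturday + 3 = Tuesday.

Tuesday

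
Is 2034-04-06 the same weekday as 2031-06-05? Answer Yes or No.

Yes

From Jun 5, 2031 to Apr 6, 2034 is 1036 days.
1036 mod 7 = 0, so they are the same weekday.
(Jun 5, 2031 is a Thursday; Apr 6, 2034 is a Thursday.)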